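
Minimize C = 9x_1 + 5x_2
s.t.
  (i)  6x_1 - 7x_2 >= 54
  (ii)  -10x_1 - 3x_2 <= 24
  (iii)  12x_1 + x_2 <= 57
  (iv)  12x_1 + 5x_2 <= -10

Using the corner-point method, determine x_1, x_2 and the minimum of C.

Extreme points and C = 9x_1 + 5x_2:
  (-3/44, -171/22) → C = -1737/44
  (100/57, -118/19) → C = -290/19
  (15/2, -33) → C = -195/2
  (295/48, -67/4) → C = -455/16

The optimum lies where -10x_1 - 3x_2 = 24 and 12x_1 + x_2 = 57.
Solving simultaneously gives x_1 = 15/2, x_2 = -33.

x_1 = 15/2, x_2 = -33, minimum C = -195/2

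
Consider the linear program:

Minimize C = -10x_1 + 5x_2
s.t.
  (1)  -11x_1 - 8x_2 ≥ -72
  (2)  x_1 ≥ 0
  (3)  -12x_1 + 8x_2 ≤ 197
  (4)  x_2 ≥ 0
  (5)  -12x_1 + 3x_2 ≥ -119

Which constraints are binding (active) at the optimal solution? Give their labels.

Corner points and C = -10x_1 + 5x_2:
  (0, 9) → C = 45
  (72/11, 0) → C = -720/11
  (0, 0) → C = 0

The minimum is at (72/11, 0). Substituting into each constraint, equality holds for (1) and (4); the remaining constraints have slack.

(1) and (4)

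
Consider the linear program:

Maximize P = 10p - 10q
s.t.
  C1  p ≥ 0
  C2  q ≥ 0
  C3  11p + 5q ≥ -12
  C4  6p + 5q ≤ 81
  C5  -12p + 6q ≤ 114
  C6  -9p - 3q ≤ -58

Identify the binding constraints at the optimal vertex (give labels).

Feasible corners and P = 10p - 10q:
  (27/2, 0) → P = 135
  (58/9, 0) → P = 580/9
  (47/27, 127/9) → P = -3340/27

The maximum is at (27/2, 0). Substituting into each constraint, equality holds for C2 and C4; the remaining constraints have slack.

C2 and C4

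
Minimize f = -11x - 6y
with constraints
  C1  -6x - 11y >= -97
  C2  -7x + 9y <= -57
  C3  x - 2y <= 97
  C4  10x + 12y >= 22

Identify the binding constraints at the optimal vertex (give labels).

C1 and C3

Corner points and f = -11x - 6y:
  (1500/131, 337/131) → f = -18522/131
  (1261/23, -485/23) → f = -10961/23
  (147/29, -208/87) → f = -1201/29
  (151/4, -237/8) → f = -475/2

The minimum is at (1261/23, -485/23). Substituting into each constraint, equality holds for C1 and C3; the remaining constraints have slack.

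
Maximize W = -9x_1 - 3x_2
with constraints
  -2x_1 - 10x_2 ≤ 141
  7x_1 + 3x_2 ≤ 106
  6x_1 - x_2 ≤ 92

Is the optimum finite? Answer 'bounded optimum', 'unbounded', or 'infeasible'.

From the feasible point (779/62, -515/31), moving in the direction (-3, 7) keeps every constraint satisfied while W increases without bound.

unbounded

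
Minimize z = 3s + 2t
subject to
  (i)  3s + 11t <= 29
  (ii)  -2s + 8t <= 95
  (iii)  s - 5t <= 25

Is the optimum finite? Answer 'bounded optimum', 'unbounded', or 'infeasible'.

Extreme points and z = 3s + 2t:
  (-813/46, 343/46) → z = -1753/46
  (210/13, -23/13) → z = 584/13
  (-675/2, -145/2) → z = -2315/2
The feasible region has finitely many vertices and no improving ray; the minimum is -2315/2 at (-675/2, -145/2).

bounded optimum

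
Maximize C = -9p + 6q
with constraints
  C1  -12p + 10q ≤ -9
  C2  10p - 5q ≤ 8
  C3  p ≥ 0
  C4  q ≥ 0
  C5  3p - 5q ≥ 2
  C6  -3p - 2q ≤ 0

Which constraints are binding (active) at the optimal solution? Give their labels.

C1 and C4

Corner points and C = -9p + 6q:
  (3/4, 0) → C = -27/4
  (5/6, 1/10) → C = -69/10
  (4/5, 0) → C = -36/5
  (6/7, 4/35) → C = -246/35

The maximum is at (3/4, 0). Substituting into each constraint, equality holds for C1 and C4; the remaining constraints have slack.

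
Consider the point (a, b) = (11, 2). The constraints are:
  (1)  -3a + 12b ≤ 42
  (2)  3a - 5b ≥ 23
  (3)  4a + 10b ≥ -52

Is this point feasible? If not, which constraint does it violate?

feasible

(1): -9 ≤ 42 ✓
(2): 23 ≥ 23 ✓
(3): 64 ≥ -52 ✓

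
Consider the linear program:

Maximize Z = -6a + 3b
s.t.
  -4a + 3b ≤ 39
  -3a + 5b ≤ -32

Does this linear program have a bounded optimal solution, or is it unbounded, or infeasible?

unbounded

From the feasible point (-291/11, -245/11), moving in the direction (-3, -4) keeps every constraint satisfied while Z increases without bound.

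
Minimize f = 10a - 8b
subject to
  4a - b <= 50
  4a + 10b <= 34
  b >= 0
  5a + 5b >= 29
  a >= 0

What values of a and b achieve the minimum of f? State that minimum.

a = 4, b = 9/5, minimum f = 128/5

Extreme points and f = 10a - 8b:
  (17/2, 0) → f = 85
  (4, 9/5) → f = 128/5
  (29/5, 0) → f = 58

The binding constraints are 4a + 10b = 34 and 5a + 5b = 29.
Solving simultaneously gives a = 4, b = 9/5.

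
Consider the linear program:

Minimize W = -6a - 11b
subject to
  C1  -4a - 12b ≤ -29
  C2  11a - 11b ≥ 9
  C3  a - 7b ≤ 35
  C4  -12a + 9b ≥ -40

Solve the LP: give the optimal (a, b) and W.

Feasible corners and W = -6a - 11b:
  (427/176, 283/176) → W = -5675/176
  (247/60, 47/45) → W = -3257/90
  (359/33, 332/33) → W = -5806/33

The optimum lies where 11a - 11b = 9 and -12a + 9b = -40.
Solving simultaneously gives a = 359/33, b = 332/33.

a = 359/33, b = 332/33, minimum W = -5806/33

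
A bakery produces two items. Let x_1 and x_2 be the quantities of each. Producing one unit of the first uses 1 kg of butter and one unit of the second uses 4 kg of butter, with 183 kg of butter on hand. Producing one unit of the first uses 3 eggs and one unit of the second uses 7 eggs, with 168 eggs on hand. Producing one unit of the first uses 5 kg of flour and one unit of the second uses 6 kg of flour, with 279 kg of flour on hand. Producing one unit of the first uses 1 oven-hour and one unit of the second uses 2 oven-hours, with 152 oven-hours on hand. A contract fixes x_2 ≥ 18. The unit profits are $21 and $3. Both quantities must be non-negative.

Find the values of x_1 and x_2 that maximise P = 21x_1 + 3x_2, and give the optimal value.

Vertices and P = 21x_1 + 3x_2:
  (0, 24) → P = 72
  (0, 18) → P = 54
  (14, 18) → P = 348

x_1 = 14, x_2 = 18, maximum P = 348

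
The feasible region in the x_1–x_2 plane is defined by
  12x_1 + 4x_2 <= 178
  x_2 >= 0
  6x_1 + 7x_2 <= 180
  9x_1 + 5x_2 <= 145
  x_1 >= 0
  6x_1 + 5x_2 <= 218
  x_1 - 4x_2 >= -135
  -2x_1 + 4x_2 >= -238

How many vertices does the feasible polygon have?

The feasible vertices (each the meet of two boundaries and inside every other half-plane) are:
  (89/6, 0)
  (155/12, 23/4)
  (0, 0)
  (115/33, 250/11)
  (0, 180/7)

5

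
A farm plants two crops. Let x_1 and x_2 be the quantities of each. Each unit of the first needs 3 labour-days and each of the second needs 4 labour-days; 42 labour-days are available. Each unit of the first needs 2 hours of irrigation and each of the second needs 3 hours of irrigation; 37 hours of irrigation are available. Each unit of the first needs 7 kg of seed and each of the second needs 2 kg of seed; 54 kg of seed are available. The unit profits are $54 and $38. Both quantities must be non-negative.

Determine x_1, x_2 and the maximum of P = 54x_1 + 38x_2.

x_1 = 6, x_2 = 6, maximum P = 552

Corner points and P = 54x_1 + 38x_2:
  (0, 0) → P = 0
  (0, 21/2) → P = 399
  (54/7, 0) → P = 2916/7
  (6, 6) → P = 552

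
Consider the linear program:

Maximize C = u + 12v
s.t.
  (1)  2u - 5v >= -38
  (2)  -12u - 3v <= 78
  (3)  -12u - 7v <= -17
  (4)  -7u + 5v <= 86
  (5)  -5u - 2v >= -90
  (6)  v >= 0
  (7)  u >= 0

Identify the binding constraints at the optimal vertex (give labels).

Extreme points and C = u + 12v:
  (374/29, 370/29) → C = 166
  (0, 38/5) → C = 456/5
  (17/12, 0) → C = 17/12
  (0, 17/7) → C = 204/7
  (18, 0) → C = 18

The maximum is at (374/29, 370/29). Substituting into each constraint, equality holds for (1) and (5); the remaining constraints have slack.

(1) and (5)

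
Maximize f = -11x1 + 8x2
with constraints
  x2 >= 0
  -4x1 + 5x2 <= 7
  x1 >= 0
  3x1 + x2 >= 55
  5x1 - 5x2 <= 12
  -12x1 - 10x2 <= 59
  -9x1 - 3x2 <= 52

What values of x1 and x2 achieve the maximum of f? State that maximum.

x1 = 268/19, x2 = 241/19, maximum f = -1020/19

Extreme points and f = -11x1 + 8x2:
  (268/19, 241/19) → f = -1020/19
  (19, 83/5) → f = -381/5
  (287/20, 239/20) → f = -249/4

At the optimal vertex, -4x1 + 5x2 = 7 and 3x1 + x2 = 55.
Solving simultaneously gives x1 = 268/19, x2 = 241/19.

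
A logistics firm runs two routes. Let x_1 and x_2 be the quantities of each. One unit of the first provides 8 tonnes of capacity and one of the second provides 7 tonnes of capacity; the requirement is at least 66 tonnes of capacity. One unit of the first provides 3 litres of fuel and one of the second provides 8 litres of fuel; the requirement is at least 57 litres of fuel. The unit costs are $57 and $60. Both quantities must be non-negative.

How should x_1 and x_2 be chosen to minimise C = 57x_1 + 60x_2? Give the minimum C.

x_1 = 3, x_2 = 6, minimum C = 531

Vertices and C = 57x_1 + 60x_2:
  (0, 66/7) → C = 3960/7
  (19, 0) → C = 1083
  (3, 6) → C = 531
The feasible region is unbounded (it extends along (0, 1), (1, 0)), but C strictly increases along every unbounded feasible direction, so there is no improving ray and the minimum is attained at a vertex.

The binding constraints are 8x_1 + 7x_2 = 66 and 3x_1 + 8x_2 = 57.
Solving simultaneously gives x_1 = 3, x_2 = 6.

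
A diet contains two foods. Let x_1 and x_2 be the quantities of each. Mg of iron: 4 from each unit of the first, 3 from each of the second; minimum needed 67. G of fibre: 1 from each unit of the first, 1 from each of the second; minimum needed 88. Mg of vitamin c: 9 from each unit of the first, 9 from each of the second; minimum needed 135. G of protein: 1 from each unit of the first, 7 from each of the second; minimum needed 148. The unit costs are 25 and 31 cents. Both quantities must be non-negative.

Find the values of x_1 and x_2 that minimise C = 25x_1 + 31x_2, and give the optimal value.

x_1 = 78, x_2 = 10, minimum C = 2260

Extreme points and C = 25x_1 + 31x_2:
  (0, 88) → C = 2728
  (148, 0) → C = 3700
  (78, 10) → C = 2260
The feasible region is unbounded (it extends along (0, 1), (1, 0)), but C strictly increases along every unbounded feasible direction, so there is no improving ray and the minimum is attained at a vertex.

The optimum lies where x_1 + x_2 = 88 and x_1 + 7x_2 = 148.
Solving simultaneously gives x_1 = 78, x_2 = 10.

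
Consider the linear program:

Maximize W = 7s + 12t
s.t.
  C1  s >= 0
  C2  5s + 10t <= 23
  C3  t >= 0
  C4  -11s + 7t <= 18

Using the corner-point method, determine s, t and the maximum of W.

Corner points and W = 7s + 12t:
  (0, 23/10) → W = 138/5
  (0, 0) → W = 0
  (23/5, 0) → W = 161/5

s = 23/5, t = 0, maximum W = 161/5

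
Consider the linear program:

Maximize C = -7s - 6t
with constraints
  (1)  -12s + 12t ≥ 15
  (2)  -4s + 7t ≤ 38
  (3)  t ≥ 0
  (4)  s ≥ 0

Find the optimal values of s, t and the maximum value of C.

Extreme points and C = -7s - 6t:
  (39/4, 11) → C = -537/4
  (0, 5/4) → C = -15/2
  (0, 38/7) → C = -228/7

At the optimal vertex, -12s + 12t = 15 and s = 0.
Solving simultaneously gives s = 0, t = 5/4.

s = 0, t = 5/4, maximum C = -15/2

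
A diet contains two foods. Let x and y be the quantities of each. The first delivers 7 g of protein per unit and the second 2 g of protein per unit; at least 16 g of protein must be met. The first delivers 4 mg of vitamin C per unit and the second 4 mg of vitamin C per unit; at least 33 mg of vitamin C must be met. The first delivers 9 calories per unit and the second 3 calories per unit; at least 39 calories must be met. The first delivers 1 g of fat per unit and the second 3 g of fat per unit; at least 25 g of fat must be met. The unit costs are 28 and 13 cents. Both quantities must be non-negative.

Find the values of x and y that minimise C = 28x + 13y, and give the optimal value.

Feasible corners and C = 28x + 13y:
  (0, 13) → C = 169
  (25, 0) → C = 700
  (7/4, 31/4) → C = 599/4
The feasible region is unbounded (it extends along (0, 1), (1, 0)), but C strictly increases along every unbounded feasible direction, so there is no improving ray and the minimum is attained at a vertex.

The binding constraints are 9x + 3y = 39 and x + 3y = 25.
Solving simultaneously gives x = 7/4, y = 31/4.

x = 7/4, y = 31/4, minimum C = 599/4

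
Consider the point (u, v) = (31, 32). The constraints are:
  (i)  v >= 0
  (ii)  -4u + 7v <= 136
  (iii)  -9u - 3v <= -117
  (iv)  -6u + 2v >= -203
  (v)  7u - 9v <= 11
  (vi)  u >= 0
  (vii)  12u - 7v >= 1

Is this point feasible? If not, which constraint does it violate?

feasible

(i): 32 ≥ 0 ✓
(ii): 100 ≤ 136 ✓
(iii): -375 ≤ -117 ✓
(iv): -122 ≥ -203 ✓
(v): -71 ≤ 11 ✓
(vi): 31 ≥ 0 ✓
(vii): 148 ≥ 1 ✓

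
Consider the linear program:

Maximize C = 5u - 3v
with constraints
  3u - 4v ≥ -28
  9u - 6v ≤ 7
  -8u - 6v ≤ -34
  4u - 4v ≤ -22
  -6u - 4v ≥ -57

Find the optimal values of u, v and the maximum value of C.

u = 7/2, v = 9, maximum C = -19/2

The optimum lies where 4u - 4v = -22 and -6u - 4v = -57.
Solving simultaneously gives u = 7/2, v = 9.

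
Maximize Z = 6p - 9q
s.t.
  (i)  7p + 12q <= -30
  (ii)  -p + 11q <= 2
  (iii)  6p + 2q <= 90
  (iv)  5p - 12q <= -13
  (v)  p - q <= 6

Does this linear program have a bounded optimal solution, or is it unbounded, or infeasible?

bounded optimum

Extreme points and Z = 6p - 9q:
  (-354/89, -16/89) → Z = -1980/89
  (-43/12, -59/144) → Z = -285/16
The feasible region has finitely many vertices and no improving ray; the maximum is -285/16 at (-43/12, -59/144).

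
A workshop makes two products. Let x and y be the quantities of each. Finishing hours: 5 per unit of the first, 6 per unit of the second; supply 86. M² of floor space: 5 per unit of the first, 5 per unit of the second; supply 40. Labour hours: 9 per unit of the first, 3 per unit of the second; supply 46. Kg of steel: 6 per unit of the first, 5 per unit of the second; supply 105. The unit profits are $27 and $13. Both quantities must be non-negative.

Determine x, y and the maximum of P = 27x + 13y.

At the optimal vertex, 5x + 5y = 40 and 9x + 3y = 46.
Solving simultaneously gives x = 11/3, y = 13/3.

x = 11/3, y = 13/3, maximum P = 466/3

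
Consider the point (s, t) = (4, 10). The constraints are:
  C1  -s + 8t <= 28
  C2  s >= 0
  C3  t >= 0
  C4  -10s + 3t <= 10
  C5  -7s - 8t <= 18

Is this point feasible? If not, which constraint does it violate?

not feasible — violates C1

Constraint C1: -s + 8t = 76, which is not ≤ 28. All other constraints are satisfied.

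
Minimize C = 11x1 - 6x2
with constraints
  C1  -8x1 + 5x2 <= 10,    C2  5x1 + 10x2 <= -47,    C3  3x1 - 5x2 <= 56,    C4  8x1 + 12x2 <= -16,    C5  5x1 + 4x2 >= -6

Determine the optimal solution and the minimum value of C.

x1 = 64/15, x2 = -41/6, minimum C = 1319/15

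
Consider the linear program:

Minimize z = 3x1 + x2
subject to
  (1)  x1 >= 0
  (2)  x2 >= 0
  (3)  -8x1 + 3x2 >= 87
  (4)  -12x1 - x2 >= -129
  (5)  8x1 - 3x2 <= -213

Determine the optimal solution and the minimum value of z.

x1 = 0, x2 = 71, minimum z = 71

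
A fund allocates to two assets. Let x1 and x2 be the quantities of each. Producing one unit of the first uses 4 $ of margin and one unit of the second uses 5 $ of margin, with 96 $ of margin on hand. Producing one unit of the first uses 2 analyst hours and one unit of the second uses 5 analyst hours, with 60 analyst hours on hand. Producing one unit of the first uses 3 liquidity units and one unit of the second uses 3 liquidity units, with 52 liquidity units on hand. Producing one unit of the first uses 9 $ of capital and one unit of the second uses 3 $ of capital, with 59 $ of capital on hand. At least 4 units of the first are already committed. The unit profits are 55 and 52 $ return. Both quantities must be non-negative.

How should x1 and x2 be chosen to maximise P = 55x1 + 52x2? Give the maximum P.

Extreme points and P = 55x1 + 52x2:
  (59/9, 0) → P = 3245/9
  (4, 0) → P = 220
  (4, 23/3) → P = 1856/3

x1 = 4, x2 = 23/3, maximum P = 1856/3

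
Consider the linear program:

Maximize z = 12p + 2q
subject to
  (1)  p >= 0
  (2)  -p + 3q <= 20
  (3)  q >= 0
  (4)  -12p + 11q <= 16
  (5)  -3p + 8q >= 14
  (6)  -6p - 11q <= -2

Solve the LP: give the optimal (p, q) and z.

p = 118, q = 46, maximum z = 1508

Feasible corners and z = 12p + 2q:
  (172/25, 224/25) → z = 2512/25
  (118, 46) → z = 1508
  (26/63, 40/21) → z = 184/21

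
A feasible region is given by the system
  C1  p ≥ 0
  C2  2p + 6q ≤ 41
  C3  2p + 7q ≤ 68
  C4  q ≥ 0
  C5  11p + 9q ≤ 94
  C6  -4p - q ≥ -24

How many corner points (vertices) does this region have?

Intersecting each pair of boundary lines and keeping only the points that satisfy every inequality leaves:
  (0, 41/6)
  (0, 0)
  (65/16, 263/48)
  (6, 0)
  (122/25, 112/25)

5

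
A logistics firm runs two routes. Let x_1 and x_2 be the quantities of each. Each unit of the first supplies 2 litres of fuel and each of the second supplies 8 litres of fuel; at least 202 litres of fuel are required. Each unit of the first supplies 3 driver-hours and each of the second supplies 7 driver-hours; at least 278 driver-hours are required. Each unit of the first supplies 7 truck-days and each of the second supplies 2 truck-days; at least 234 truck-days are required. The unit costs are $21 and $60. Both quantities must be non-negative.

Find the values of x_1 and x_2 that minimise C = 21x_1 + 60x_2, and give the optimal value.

Corner points and C = 21x_1 + 60x_2:
  (0, 117) → C = 7020
  (101, 0) → C = 2121
  (81, 5) → C = 2001
  (1082/43, 1244/43) → C = 97362/43
The feasible region is unbounded (it extends along (0, 1), (1, 0)), but C strictly increases along every unbounded feasible direction, so there is no improving ray and the minimum is attained at a vertex.

x_1 = 81, x_2 = 5, minimum C = 2001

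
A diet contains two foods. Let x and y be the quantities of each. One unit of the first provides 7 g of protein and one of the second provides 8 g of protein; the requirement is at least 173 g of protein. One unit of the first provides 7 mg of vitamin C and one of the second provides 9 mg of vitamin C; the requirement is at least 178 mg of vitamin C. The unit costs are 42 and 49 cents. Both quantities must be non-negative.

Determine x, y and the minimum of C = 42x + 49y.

x = 19, y = 5, minimum C = 1043

Vertices and C = 42x + 49y:
  (0, 173/8) → C = 8477/8
  (178/7, 0) → C = 1068
  (19, 5) → C = 1043
The feasible region is unbounded (it extends along (0, 1), (1, 0)), but C strictly increases along every unbounded feasible direction, so there is no improving ray and the minimum is attained at a vertex.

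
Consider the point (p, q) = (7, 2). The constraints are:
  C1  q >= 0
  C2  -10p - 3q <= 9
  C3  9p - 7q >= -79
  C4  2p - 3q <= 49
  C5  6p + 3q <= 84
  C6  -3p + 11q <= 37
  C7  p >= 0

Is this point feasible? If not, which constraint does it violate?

C1: 2 ≥ 0 ✓
C2: -76 ≤ 9 ✓
C3: 49 ≥ -79 ✓
C4: 8 ≤ 49 ✓
C5: 48 ≤ 84 ✓
C6: 1 ≤ 37 ✓
C7: 7 ≥ 0 ✓

feasible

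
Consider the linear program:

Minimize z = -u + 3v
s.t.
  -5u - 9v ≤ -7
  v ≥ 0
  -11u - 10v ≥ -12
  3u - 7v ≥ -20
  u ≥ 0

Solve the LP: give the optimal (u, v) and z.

Corner points and z = -u + 3v:
  (38/49, 17/49) → z = 13/49
  (0, 7/9) → z = 7/3
  (0, 6/5) → z = 18/5

At the optimal vertex, -5u - 9v = -7 and -11u - 10v = -12.
Solving simultaneously gives u = 38/49, v = 17/49.

u = 38/49, v = 17/49, minimum z = 13/49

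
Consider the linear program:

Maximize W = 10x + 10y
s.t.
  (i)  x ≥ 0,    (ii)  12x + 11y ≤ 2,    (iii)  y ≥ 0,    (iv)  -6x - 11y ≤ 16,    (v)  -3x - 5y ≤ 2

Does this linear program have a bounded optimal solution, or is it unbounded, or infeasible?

Vertices and W = 10x + 10y:
  (0, 2/11) → W = 20/11
  (0, 0) → W = 0
  (1/6, 0) → W = 5/3
The feasible region has finitely many vertices and no improving ray; the maximum is 20/11 at (0, 2/11).

bounded optimum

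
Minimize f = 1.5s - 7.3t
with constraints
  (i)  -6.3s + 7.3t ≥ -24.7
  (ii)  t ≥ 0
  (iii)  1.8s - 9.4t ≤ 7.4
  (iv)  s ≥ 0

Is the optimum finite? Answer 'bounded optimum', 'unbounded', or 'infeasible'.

From the feasible point (247/63, 0), moving in the direction (0, 1) keeps every constraint satisfied while f decreases without bound.

unbounded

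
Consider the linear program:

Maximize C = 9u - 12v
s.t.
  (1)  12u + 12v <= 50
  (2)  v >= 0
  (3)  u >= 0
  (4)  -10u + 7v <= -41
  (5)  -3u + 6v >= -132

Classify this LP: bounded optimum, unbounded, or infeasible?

bounded optimum

Extreme points and C = 9u - 12v:
  (25/6, 0) → C = 75/2
  (421/102, 2/51) → C = 1247/34
  (41/10, 0) → C = 369/10
The feasible region has finitely many vertices and no improving ray; the maximum is 75/2 at (25/6, 0).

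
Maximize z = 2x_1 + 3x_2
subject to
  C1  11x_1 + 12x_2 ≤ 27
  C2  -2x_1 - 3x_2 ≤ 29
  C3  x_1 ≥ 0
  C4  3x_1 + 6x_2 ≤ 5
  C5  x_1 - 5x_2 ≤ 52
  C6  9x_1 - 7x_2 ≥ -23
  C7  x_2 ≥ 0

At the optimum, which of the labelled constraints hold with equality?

C4 and C7

Extreme points and z = 2x_1 + 3x_2:
  (0, 5/6) → z = 5/2
  (0, 0) → z = 0
  (5/3, 0) → z = 10/3

The maximum is at (5/3, 0). Substituting into each constraint, equality holds for C4 and C7; the remaining constraints have slack.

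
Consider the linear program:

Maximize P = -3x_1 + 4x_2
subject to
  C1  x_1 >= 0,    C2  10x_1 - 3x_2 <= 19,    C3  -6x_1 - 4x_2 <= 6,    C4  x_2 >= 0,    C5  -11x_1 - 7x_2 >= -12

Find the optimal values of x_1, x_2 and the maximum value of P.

Corner points and P = -3x_1 + 4x_2:
  (0, 0) → P = 0
  (0, 12/7) → P = 48/7
  (12/11, 0) → P = -36/11

At the optimal vertex, x_1 = 0 and -11x_1 - 7x_2 = -12.
Solving simultaneously gives x_1 = 0, x_2 = 12/7.

x_1 = 0, x_2 = 12/7, maximum P = 48/7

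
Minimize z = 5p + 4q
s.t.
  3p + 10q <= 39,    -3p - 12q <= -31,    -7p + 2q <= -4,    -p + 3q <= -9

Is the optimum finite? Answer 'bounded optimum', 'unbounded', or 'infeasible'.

Extreme points and z = 5p + 4q:
  (79/3, -4) → z = 347/3
  (207/19, 12/19) → z = 57
  (67/7, 4/21) → z = 1021/21
The feasible region has finitely many vertices and no improving ray; the minimum is 1021/21 at (67/7, 4/21).

bounded optimum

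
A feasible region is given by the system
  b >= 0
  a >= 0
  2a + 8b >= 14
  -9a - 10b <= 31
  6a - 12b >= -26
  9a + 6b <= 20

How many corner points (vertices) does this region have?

4

Of the 15 pairwise boundary intersections, those satisfying every inequality are:
  (0, 7/4)
  (0, 13/6)
  (19/15, 43/30)
  (7/12, 59/24)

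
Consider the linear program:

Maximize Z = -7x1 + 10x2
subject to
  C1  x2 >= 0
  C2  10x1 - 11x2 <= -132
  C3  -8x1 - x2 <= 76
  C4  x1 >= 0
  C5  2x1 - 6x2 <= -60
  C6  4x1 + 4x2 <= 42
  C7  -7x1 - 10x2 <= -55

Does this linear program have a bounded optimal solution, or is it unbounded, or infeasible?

The boundaries 10x1 - 11x2 = -132 and x1 = 0 meet at (0, 12), but that point violates 4x1 + 4x2 ≤ 42. Every candidate vertex is excluded by some other constraint, so the feasible region is empty.

infeasible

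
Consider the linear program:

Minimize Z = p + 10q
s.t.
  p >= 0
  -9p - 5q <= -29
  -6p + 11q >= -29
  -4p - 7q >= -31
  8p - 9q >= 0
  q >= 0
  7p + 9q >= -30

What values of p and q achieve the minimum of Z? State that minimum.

p = 29/9, q = 0, minimum Z = 29/9

Extreme points and Z = p + 10q:
  (261/121, 232/121) → Z = 2581/121
  (29/9, 0) → Z = 29/9
  (272/43, 35/43) → Z = 622/43
  (29/6, 0) → Z = 29/6
  (279/92, 62/23) → Z = 2759/92

The optimum lies where -9p - 5q = -29 and q = 0.
Solving simultaneously gives p = 29/9, q = 0.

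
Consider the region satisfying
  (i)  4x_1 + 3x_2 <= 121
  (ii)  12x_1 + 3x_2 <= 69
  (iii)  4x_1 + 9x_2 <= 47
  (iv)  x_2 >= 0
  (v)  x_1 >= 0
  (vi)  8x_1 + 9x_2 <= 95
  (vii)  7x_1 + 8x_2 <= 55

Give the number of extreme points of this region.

5

Pairwise boundary intersections that survive every other constraint:
  (23/4, 0)
  (129/25, 59/25)
  (0, 47/9)
  (119/31, 109/31)
  (0, 0)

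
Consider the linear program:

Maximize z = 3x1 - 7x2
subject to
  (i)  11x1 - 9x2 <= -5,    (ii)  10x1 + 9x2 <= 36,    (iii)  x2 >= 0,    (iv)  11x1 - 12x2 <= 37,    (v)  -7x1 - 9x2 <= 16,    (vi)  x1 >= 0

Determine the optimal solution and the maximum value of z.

The optimum lies where 11x1 - 9x2 = -5 and x1 = 0.
Solving simultaneously gives x1 = 0, x2 = 5/9.

x1 = 0, x2 = 5/9, maximum z = -35/9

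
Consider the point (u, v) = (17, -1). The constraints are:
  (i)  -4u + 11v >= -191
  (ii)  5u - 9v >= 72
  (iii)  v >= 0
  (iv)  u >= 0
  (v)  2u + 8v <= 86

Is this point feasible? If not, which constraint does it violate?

Constraint (iii): v = -1, which is not ≥ 0. All other constraints are satisfied.

not feasible — violates (iii)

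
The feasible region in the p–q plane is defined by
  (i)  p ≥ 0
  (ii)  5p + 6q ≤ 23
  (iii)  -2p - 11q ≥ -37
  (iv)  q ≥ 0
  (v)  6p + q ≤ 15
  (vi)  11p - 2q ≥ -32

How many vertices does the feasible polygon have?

5

The feasible vertices (each the meet of two boundaries and inside every other half-plane) are:
  (0, 37/11)
  (0, 0)
  (31/43, 139/43)
  (67/31, 63/31)
  (5/2, 0)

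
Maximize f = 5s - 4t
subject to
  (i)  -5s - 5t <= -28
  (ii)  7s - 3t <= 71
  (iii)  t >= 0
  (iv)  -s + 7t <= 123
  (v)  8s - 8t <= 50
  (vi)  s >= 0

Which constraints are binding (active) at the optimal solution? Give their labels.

Vertices and f = 5s - 4t:
  (28/5, 0) → f = 28
  (0, 28/5) → f = -112/5
  (433/23, 466/23) → f = 301/23
  (209/16, 109/16) → f = 609/16
  (25/4, 0) → f = 125/4
  (0, 123/7) → f = -492/7

The maximum is at (209/16, 109/16). Substituting into each constraint, equality holds for (ii) and (v); the remaining constraints have slack.

(ii) and (v)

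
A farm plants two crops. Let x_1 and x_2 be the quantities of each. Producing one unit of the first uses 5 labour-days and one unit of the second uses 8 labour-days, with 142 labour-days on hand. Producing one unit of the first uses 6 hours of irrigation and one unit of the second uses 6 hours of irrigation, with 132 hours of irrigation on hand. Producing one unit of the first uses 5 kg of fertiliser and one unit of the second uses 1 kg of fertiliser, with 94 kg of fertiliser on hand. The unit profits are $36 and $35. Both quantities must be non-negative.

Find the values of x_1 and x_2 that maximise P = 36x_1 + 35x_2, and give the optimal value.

The optimum lies where 6x_1 + 6x_2 = 132 and 5x_1 + x_2 = 94.
Solving simultaneously gives x_1 = 18, x_2 = 4.

x_1 = 18, x_2 = 4, maximum P = 788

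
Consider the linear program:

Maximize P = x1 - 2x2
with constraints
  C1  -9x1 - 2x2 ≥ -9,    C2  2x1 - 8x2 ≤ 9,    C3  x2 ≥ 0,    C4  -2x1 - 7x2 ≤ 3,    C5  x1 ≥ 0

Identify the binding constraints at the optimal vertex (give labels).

Extreme points and P = x1 - 2x2:
  (1, 0) → P = 1
  (0, 9/2) → P = -9
  (0, 0) → P = 0

The maximum is at (1, 0). Substituting into each constraint, equality holds for C1 and C3; the remaining constraints have slack.

C1 and C3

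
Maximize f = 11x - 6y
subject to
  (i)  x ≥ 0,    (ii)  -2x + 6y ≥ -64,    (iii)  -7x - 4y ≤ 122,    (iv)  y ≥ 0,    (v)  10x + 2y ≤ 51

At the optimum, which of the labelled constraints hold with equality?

Corner points and f = 11x - 6y:
  (0, 0) → f = 0
  (0, 51/2) → f = -153
  (51/10, 0) → f = 561/10

The maximum is at (51/10, 0). Substituting into each constraint, equality holds for (iv) and (v); the remaining constraints have slack.

(iv) and (v)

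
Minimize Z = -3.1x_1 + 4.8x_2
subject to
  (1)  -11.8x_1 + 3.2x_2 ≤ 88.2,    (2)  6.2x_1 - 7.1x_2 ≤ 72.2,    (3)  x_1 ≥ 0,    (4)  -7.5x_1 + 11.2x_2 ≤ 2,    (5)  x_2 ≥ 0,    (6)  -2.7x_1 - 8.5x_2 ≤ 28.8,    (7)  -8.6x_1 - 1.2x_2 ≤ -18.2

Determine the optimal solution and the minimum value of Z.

x_1 = 361/31, x_2 = 0, minimum Z = -361/10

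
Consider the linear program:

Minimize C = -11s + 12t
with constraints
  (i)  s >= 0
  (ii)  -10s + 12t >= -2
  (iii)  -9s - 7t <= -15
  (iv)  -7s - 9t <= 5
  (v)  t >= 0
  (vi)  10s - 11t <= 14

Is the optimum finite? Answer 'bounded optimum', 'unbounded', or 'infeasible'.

unbounded

From the feasible point (0, 15/7), moving in the direction (11, 10) keeps every constraint satisfied while C decreases without bound.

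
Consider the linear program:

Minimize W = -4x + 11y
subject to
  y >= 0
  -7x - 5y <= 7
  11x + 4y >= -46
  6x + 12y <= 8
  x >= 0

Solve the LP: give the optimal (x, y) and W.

x = 4/3, y = 0, minimum W = -16/3

Feasible corners and W = -4x + 11y:
  (4/3, 0) → W = -16/3
  (0, 0) → W = 0
  (0, 2/3) → W = 22/3

At the optimal vertex, y = 0 and 6x + 12y = 8.
Solving simultaneously gives x = 4/3, y = 0.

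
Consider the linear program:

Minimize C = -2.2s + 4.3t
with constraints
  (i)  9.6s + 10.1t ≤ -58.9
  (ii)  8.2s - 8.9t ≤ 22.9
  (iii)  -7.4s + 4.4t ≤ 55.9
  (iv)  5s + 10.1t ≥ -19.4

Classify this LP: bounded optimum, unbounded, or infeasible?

The boundaries 9.6s + 10.1t = -58.9 and 8.2s - 8.9t = 22.9 meet at (-14646/8413, -35141/8413), but that point violates 5s + 10.1t ≥ -19.4. Every candidate vertex is excluded by some other constraint, so the feasible region is empty.

infeasible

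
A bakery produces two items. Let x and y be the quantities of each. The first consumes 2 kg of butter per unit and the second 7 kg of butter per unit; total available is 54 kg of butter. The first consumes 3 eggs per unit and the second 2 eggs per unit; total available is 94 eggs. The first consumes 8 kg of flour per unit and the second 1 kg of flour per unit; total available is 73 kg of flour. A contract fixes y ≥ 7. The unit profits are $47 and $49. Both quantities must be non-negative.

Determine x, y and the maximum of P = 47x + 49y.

x = 5/2, y = 7, maximum P = 921/2

Extreme points and P = 47x + 49y:
  (0, 54/7) → P = 378
  (0, 7) → P = 343
  (5/2, 7) → P = 921/2

The binding constraints are 2x + 7y = 54 and y = 7.
Solving simultaneously gives x = 5/2, y = 7.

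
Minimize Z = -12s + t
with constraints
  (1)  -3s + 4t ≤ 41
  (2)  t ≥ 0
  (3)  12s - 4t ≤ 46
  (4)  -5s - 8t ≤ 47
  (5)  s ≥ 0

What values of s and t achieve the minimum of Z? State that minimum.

At the optimal vertex, -3s + 4t = 41 and 12s - 4t = 46.
Solving simultaneously gives s = 29/3, t = 35/2.

s = 29/3, t = 35/2, minimum Z = -197/2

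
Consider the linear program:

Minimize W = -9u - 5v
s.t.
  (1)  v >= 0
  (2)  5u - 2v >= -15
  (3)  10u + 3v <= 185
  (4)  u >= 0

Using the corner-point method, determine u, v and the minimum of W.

Vertices and W = -9u - 5v:
  (37/2, 0) → W = -333/2
  (0, 0) → W = 0
  (65/7, 215/7) → W = -1660/7
  (0, 15/2) → W = -75/2

u = 65/7, v = 215/7, minimum W = -1660/7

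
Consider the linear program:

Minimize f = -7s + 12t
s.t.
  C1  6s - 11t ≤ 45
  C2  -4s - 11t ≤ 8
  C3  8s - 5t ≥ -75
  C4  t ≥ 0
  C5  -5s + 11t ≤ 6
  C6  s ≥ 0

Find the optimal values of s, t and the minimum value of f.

s = 51, t = 261/11, minimum f = -795/11

Corner points and f = -7s + 12t:
  (15/2, 0) → f = -105/2
  (51, 261/11) → f = -795/11
  (0, 0) → f = 0
  (0, 6/11) → f = 72/11

The optimum lies where 6s - 11t = 45 and -5s + 11t = 6.
Solving simultaneously gives s = 51, t = 261/11.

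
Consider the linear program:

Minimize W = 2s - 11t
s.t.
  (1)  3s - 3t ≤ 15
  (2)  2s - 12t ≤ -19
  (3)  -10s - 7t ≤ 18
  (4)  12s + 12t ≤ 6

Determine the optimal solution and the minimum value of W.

s = -43/6, t = 23/3, minimum W = -296/3

Feasible corners and W = 2s - 11t:
  (-349/134, 77/67) → W = -1196/67
  (-13/14, 10/7) → W = -123/7
  (-43/6, 23/3) → W = -296/3

The optimum lies where -10s - 7t = 18 and 12s + 12t = 6.
Solving simultaneously gives s = -43/6, t = 23/3.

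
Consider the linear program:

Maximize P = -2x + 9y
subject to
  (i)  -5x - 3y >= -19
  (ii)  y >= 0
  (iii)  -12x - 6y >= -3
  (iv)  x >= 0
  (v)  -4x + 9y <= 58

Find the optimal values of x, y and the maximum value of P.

x = 0, y = 1/2, maximum P = 9/2

The optimum lies where -12x - 6y = -3 and x = 0.
Solving simultaneously gives x = 0, y = 1/2.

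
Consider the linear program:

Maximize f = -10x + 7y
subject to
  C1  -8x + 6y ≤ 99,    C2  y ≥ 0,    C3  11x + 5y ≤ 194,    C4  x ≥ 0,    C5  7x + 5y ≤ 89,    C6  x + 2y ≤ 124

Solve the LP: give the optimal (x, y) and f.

x = 0, y = 33/2, maximum f = 231/2

Extreme points and f = -10x + 7y:
  (0, 33/2) → f = 231/2
  (39/82, 1405/82) → f = 9445/82
  (0, 0) → f = 0
  (89/7, 0) → f = -890/7

The binding constraints are -8x + 6y = 99 and x = 0.
Solving simultaneously gives x = 0, y = 33/2.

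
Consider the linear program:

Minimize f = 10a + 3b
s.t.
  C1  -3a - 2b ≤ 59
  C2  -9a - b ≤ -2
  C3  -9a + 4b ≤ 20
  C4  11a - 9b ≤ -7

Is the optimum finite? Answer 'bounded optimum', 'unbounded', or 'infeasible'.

bounded optimum

Vertices and f = 10a + 3b:
  (-4/15, 22/5) → f = 158/15
  (11/92, 85/92) → f = 365/92
The feasible region has finitely many vertices and no improving ray; the minimum is 365/92 at (11/92, 85/92).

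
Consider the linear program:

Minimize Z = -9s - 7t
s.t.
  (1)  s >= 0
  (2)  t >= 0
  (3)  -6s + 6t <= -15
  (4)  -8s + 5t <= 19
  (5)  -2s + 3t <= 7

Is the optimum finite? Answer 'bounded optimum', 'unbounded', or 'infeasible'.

unbounded

From the feasible point (5/2, 0), moving in the direction (1, 0) keeps every constraint satisfied while Z decreases without bound.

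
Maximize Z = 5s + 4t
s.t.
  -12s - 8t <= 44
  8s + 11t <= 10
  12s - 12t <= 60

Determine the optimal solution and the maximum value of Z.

Feasible corners and Z = 5s + 4t:
  (-141/17, 118/17) → Z = -233/17
  (-1/5, -26/5) → Z = -109/5
  (65/19, -30/19) → Z = 205/19

The optimum lies where 8s + 11t = 10 and 12s - 12t = 60.
Solving simultaneously gives s = 65/19, t = -30/19.

s = 65/19, t = -30/19, maximum Z = 205/19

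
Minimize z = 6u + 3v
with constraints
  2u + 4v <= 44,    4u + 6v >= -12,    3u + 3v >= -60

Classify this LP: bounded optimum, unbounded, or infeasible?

bounded optimum

Extreme points and z = 6u + 3v:
  (-62, 42) → z = -246
  (-54, 34) → z = -222
The feasible region has finitely many vertices and no improving ray; the minimum is -246 at (-62, 42).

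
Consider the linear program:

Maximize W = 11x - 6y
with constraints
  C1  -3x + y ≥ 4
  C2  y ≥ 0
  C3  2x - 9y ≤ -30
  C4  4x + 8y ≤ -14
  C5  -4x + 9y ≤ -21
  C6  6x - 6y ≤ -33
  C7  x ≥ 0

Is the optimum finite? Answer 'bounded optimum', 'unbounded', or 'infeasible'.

The boundaries 6x - 6y = -33 and x = 0 meet at (0, 11/2), but that point violates 4x + 8y ≤ -14. Every candidate vertex is excluded by some other constraint, so the feasible region is empty.

infeasible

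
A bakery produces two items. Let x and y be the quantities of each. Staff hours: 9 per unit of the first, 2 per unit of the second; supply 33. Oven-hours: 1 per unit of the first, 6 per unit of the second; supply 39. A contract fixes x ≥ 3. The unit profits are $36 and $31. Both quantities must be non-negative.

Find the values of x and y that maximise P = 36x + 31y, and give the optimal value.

x = 3, y = 3, maximum P = 201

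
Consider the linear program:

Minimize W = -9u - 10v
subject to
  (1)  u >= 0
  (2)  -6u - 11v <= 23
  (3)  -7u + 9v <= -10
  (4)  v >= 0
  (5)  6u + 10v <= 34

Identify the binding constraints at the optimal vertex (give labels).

Corner points and W = -9u - 10v:
  (10/7, 0) → W = -90/7
  (203/62, 89/62) → W = -2717/62
  (17/3, 0) → W = -51

The minimum is at (17/3, 0). Substituting into each constraint, equality holds for (4) and (5); the remaining constraints have slack.

(4) and (5)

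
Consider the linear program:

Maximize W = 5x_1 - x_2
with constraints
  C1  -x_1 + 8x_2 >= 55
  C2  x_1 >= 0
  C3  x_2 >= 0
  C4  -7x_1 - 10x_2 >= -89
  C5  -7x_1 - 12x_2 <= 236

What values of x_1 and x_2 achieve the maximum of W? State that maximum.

Extreme points and W = 5x_1 - x_2:
  (0, 55/8) → W = -55/8
  (27/11, 79/11) → W = 56/11
  (0, 89/10) → W = -89/10

x_1 = 27/11, x_2 = 79/11, maximum W = 56/11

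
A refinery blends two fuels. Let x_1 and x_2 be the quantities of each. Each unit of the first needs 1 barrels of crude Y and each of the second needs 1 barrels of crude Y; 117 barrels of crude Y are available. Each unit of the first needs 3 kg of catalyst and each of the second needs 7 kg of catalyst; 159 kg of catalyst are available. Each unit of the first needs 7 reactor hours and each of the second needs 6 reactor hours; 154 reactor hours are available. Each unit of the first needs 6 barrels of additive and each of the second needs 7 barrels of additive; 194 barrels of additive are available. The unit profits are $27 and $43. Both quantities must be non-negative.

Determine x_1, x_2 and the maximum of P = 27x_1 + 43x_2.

x_1 = 4, x_2 = 21, maximum P = 1011

Feasible corners and P = 27x_1 + 43x_2:
  (0, 0) → P = 0
  (0, 159/7) → P = 6837/7
  (22, 0) → P = 594
  (4, 21) → P = 1011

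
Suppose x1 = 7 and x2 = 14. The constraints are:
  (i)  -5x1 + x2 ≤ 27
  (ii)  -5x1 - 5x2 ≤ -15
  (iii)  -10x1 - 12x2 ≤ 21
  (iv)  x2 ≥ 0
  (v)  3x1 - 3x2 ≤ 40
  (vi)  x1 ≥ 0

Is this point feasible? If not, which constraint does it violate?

(i): -21 ≤ 27 ✓
(ii): -105 ≤ -15 ✓
(iii): -238 ≤ 21 ✓
(iv): 14 ≥ 0 ✓
(v): -21 ≤ 40 ✓
(vi): 7 ≥ 0 ✓

feasible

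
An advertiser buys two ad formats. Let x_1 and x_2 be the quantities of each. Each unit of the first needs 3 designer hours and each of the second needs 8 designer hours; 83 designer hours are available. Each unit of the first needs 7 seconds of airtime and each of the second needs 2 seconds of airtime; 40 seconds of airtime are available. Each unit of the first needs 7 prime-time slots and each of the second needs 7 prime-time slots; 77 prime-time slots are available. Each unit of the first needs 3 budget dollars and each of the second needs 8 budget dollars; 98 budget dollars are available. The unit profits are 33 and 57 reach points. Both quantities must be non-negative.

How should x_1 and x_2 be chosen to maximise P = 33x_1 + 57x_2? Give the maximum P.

Corner points and P = 33x_1 + 57x_2:
  (0, 0) → P = 0
  (0, 83/8) → P = 4731/8
  (40/7, 0) → P = 1320/7
  (1, 10) → P = 603
  (18/5, 37/5) → P = 2703/5

The optimum lies where 3x_1 + 8x_2 = 83 and 7x_1 + 7x_2 = 77.
Solving simultaneously gives x_1 = 1, x_2 = 10.

x_1 = 1, x_2 = 10, maximum P = 603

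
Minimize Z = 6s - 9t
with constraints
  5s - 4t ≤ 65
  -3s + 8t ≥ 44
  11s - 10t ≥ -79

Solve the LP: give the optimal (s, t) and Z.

s = 161, t = 185, minimum Z = -699

Feasible corners and Z = 6s - 9t:
  (174/7, 415/28) → Z = 63/4
  (161, 185) → Z = -699
  (-96/29, 247/58) → Z = -3375/58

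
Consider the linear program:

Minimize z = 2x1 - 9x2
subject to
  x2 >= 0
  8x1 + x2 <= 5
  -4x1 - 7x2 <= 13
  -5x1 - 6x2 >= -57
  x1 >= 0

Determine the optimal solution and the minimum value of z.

x1 = 0, x2 = 5, minimum z = -45

Corner points and z = 2x1 - 9x2:
  (5/8, 0) → z = 5/4
  (0, 0) → z = 0
  (0, 5) → z = -45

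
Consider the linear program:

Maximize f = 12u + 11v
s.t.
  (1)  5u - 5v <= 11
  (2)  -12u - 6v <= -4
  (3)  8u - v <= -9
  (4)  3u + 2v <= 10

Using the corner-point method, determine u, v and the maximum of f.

u = -26/3, v = 18, maximum f = 94

Corner points and f = 12u + 11v:
  (-5/6, 7/3) → f = 47/3
  (-26/3, 18) → f = 94
  (-8/19, 107/19) → f = 1081/19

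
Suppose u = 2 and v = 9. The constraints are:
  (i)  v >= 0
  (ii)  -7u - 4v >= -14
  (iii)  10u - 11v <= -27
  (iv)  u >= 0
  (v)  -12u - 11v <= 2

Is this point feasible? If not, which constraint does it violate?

Constraint (ii): -7u - 4v = -50, which is not ≥ -14. All other constraints are satisfied.

not feasible — violates (ii)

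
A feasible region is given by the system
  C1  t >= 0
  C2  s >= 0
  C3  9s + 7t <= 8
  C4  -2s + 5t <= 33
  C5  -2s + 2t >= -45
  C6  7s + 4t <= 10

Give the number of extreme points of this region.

Intersecting each pair of boundary lines and keeping only the points that satisfy every inequality leaves:
  (0, 0)
  (8/9, 0)
  (0, 8/7)

3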